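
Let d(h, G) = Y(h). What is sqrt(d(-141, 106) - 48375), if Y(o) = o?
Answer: 2*I*sqrt(12129) ≈ 220.26*I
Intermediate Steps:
d(h, G) = h
sqrt(d(-141, 106) - 48375) = sqrt(-141 - 48375) = sqrt(-48516) = 2*I*sqrt(12129)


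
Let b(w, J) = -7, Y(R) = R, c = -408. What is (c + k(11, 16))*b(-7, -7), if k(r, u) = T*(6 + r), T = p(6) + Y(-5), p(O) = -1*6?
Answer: 4165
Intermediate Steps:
p(O) = -6
T = -11 (T = -6 - 5 = -11)
k(r, u) = -66 - 11*r (k(r, u) = -11*(6 + r) = -66 - 11*r)
(c + k(11, 16))*b(-7, -7) = (-408 + (-66 - 11*11))*(-7) = (-408 + (-66 - 121))*(-7) = (-408 - 187)*(-7) = -595*(-7) = 4165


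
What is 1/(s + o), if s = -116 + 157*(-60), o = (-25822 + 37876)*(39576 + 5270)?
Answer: 1/540564148 ≈ 1.8499e-9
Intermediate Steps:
o = 540573684 (o = 12054*44846 = 540573684)
s = -9536 (s = -116 - 9420 = -9536)
1/(s + o) = 1/(-9536 + 540573684) = 1/540564148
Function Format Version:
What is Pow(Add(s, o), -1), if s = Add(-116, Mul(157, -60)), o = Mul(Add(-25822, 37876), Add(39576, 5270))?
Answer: Rational(1, 540564148) ≈ 1.8499e-9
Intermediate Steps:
o = 540573684 (o = Mul(12054, 44846) = 540573684)
s = -9536 (s = Add(-116, -9420) = -9536)
Pow(Add(s, o), -1) = Pow(Add(-9536, 540573684), -1) = Pow(540564148, -1) = Rational(1, 540564148)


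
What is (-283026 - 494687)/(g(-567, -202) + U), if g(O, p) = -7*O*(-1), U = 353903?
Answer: -777713/349934 ≈ -2.2225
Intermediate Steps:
g(O, p) = 7*O
(-283026 - 494687)/(g(-567, -202) + U) = (-283026 - 494687)/(7*(-567) + 353903) = -777713/(-3969 + 353903) = -777713/349934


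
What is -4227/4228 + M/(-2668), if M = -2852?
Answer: 8485/122612 ≈ 0.069202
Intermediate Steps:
-4227/4228 + M/(-2668) = -4227/4228 - 2852/(-2668) = -4227*1/4228 - 2852*(-1/2668) = -4227/4228 + 31/29 = 8485/122612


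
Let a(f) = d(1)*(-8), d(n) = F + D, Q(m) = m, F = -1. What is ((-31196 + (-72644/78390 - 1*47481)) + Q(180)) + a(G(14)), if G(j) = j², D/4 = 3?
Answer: -236936569/3015 ≈ -78586.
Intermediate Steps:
D = 12 (D = 4*3 = 12)
d(n) = 11 (d(n) = -1 + 12 = 11)
a(f) = -88 (a(f) = 11*(-8) = -88)
((-31196 + (-72644/78390 - 1*47481)) + Q(180)) + a(G(14)) = ((-31196 + (-72644/78390 - 1*47481)) + 180) - 88 = ((-31196 + (-72644*1/78390 - 47481)) + 180) - 88 = ((-31196 + (-2794/3015 - 47481)) + 180) - 88 = ((-31196 - 143158009/3015) + 180) - 88 = (-237213949/3015 + 180) - 88 = -236671249/3015 - 88 = -236936569/3015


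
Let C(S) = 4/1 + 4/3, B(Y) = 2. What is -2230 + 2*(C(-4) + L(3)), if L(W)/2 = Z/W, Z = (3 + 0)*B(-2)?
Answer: -6634/3 ≈ -2211.3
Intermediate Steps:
C(S) = 16/3 (C(S) = 4*1 + 4*(⅓) = 4 + 4/3 = 16/3)
Z = 6 (Z = (3 + 0)*2 = 3*2 = 6)
L(W) = 12/W (L(W) = 2*(6/W) = 12/W)
-2230 + 2*(C(-4) + L(3)) = -2230 + 2*(16/3 + 12/3) = -2230 + 2*(16/3 + 12*(⅓)) = -2230 + 2*(16/3 + 4) = -2230 + 2*(28/3) = -2230 + 56/3 = -6634/3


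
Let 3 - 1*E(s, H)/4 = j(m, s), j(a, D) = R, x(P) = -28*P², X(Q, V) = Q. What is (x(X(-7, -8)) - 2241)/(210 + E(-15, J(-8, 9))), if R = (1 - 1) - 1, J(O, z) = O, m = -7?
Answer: -3613/226 ≈ -15.987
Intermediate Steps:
R = -1 (R = 0 - 1 = -1)
j(a, D) = -1
E(s, H) = 16 (E(s, H) = 12 - 4*(-1) = 12 + 4 = 16)
(x(X(-7, -8)) - 2241)/(210 + E(-15, J(-8, 9))) = (-28*(-7)² - 2241)/(210 + 16) = (-28*49 - 2241)/226 = (-1372 - 2241)*(1/226) = -3613*1/226 = -3613/226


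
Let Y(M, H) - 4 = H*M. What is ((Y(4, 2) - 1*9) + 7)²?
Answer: 100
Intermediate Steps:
Y(M, H) = 4 + H*M
((Y(4, 2) - 1*9) + 7)² = (((4 + 2*4) - 1*9) + 7)² = (((4 + 8) - 9) + 7)² = ((12 - 9) + 7)² = (3 + 7)² = 10² = 100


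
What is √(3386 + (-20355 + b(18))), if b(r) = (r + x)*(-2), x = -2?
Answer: 3*I*√1889 ≈ 130.39*I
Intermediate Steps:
b(r) = 4 - 2*r (b(r) = (r - 2)*(-2) = (-2 + r)*(-2) = 4 - 2*r)
√(3386 + (-20355 + b(18))) = √(3386 + (-20355 + (4 - 2*18))) = √(3386 + (-20355 + (4 - 36))) = √(3386 + (-20355 - 32)) = √(3386 - 20387) = √(-17001) = 3*I*√1889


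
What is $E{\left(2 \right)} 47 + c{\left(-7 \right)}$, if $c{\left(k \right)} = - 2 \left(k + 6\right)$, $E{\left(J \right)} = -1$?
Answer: $-45$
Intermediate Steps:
$c{\left(k \right)} = -12 - 2 k$ ($c{\left(k \right)} = - 2 \left(6 + k\right) = -12 - 2 k$)
$E{\left(2 \right)} 47 + c{\left(-7 \right)} = \left(-1\right) 47 - -2 = -47 + \left(-12 + 14\right) = -47 + 2 = -45$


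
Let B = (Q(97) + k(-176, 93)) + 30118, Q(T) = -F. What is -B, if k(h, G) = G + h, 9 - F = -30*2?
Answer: -29966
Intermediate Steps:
F = 69 (F = 9 - (-30)*2 = 9 - 1*(-60) = 9 + 60 = 69)
Q(T) = -69 (Q(T) = -1*69 = -69)
B = 29966 (B = (-69 + (93 - 176)) + 30118 = (-69 - 83) + 30118 = -152 + 30118 = 29966)
-B = -1*29966 = -29966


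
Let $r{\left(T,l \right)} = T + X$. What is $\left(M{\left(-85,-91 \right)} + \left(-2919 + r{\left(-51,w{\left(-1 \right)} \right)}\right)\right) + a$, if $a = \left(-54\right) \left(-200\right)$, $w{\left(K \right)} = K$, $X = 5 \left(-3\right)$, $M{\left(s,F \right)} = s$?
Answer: $7730$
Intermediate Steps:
$X = -15$
$a = 10800$
$r{\left(T,l \right)} = -15 + T$ ($r{\left(T,l \right)} = T - 15 = -15 + T$)
$\left(M{\left(-85,-91 \right)} + \left(-2919 + r{\left(-51,w{\left(-1 \right)} \right)}\right)\right) + a = \left(-85 - 2985\right) + 10800 = -3070 + 10800 = 7730$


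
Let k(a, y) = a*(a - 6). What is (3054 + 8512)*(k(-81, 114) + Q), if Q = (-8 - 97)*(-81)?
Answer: 179874432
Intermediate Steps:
k(a, y) = a*(-6 + a)
Q = 8505 (Q = -105*(-81) = 8505)
(3054 + 8512)*(k(-81, 114) + Q) = (3054 + 8512)*(-81*(-6 - 81) + 8505) = 11566*(-81*(-87) + 8505) = 11566*(7047 + 8505) = 11566*15552 = 179874432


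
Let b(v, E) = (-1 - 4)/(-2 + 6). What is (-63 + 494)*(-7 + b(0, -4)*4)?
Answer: -5172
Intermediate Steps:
b(v, E) = -5/4
(-63 + 494)*(-7 + b(0, -4)*4) = (-63 + 494)*(-7 - 5/4*4) = 431*(-7 - 5) = 431*(-12) = -5172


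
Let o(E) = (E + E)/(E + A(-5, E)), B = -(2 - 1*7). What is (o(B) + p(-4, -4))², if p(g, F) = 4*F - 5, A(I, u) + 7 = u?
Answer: 2809/9 ≈ 312.11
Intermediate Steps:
A(I, u) = -7 + u
B = 5 (B = -(2 - 7) = -1*(-5) = 5)
o(E) = 2*E/(-7 + 2*E) (o(E) = (E + E)/(E + (-7 + E)) = (2*E)/(-7 + 2*E) = 2*E/(-7 + 2*E))
p(g, F) = -5 + 4*F
(o(B) + p(-4, -4))² = (2*5/(-7 + 2*5) + (-5 + 4*(-4)))² = (2*5/(-7 + 10) + (-5 - 16))² = (2*5/3 - 21)² = (2*5*(⅓) - 21)² = (10/3 - 21)² = (-53/3)² = 2809/9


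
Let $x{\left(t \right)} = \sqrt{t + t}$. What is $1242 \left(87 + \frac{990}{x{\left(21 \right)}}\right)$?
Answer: $108054 + \frac{204930 \sqrt{42}}{7} \approx 2.9778 \cdot 10^{5}$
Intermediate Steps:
$x{\left(t \right)} = \sqrt{2} \sqrt{t}$ ($x{\left(t \right)} = \sqrt{2 t} = \sqrt{2} \sqrt{t}$)
$1242 \left(87 + \frac{990}{x{\left(21 \right)}}\right) = 1242 \left(87 + \frac{990}{\sqrt{2} \sqrt{21}}\right) = 1242 \left(87 + \frac{990}{\sqrt{42}}\right) = 1242 \left(87 + 990 \frac{\sqrt{42}}{42}\right) = 1242 \left(87 + \frac{165 \sqrt{42}}{7}\right) = 108054 + \frac{204930 \sqrt{42}}{7}$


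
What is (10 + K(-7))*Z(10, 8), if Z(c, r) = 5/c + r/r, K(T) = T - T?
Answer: 15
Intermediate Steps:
K(T) = 0
Z(c, r) = 1 + 5/c (Z(c, r) = 5/c + 1 = 1 + 5/c)
(10 + K(-7))*Z(10, 8) = (10 + 0)*((5 + 10)/10) = 10*((1/10)*15) = 10*(3/2) = 15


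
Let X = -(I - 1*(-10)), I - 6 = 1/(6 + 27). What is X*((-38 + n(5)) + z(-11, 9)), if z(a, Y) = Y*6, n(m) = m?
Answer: -3703/11 ≈ -336.64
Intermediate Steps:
I = 199/33 (I = 6 + 1/(6 + 27) = 6 + 1/33 = 199/33 ≈ 6.0303)
z(a, Y) = 6*Y
X = -529/33 (X = -(199/33 - 1*(-10)) = -(199/33 + 10) = -1*529/33 = -529/33 ≈ -16.030)
X*((-38 + n(5)) + z(-11, 9)) = -529*((-38 + 5) + 6*9)/33 = -529*(-33 + 54)/33 = -529/33*21 = -3703/11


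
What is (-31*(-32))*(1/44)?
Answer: 248/11 ≈ 22.545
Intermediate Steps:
(-31*(-32))*(1/44) = 992*(1*(1/44)) = 992*(1/44) = 248/11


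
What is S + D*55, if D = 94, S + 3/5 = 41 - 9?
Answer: 26007/5 ≈ 5201.4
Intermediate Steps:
S = 157/5 (S = -3/5 + (41 - 9) = -3/5 + 32 = 157/5 ≈ 31.400)
S + D*55 = 157/5 + 94*55 = 157/5 + 5170 = 26007/5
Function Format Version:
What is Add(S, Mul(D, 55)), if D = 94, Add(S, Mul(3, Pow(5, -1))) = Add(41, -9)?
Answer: Rational(26007, 5) ≈ 5201.4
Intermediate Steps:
S = Rational(157, 5) (S = Add(Rational(-3, 5), Add(41, -9)) = Add(Rational(-3, 5), 32) = Rational(157, 5) ≈ 31.400)
Add(S, Mul(D, 55)) = Add(Rational(157, 5), Mul(94, 55)) = Add(Rational(157, 5), 5170) = Rational(26007, 5)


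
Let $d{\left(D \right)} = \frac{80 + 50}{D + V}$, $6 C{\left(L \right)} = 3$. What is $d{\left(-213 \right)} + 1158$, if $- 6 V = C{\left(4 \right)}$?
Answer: $\frac{2959446}{2557} \approx 1157.4$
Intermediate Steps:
$C{\left(L \right)} = \frac{1}{2}$ ($C{\left(L \right)} = \frac{1}{6} \cdot 3 = \frac{1}{2}$)
$V = - \frac{1}{12}$ ($V = \left(- \frac{1}{6}\right) \frac{1}{2} = - \frac{1}{12} \approx -0.083333$)
$d{\left(D \right)} = \frac{130}{- \frac{1}{12} + D}$ ($d{\left(D \right)} = \frac{80 + 50}{D - \frac{1}{12}} = \frac{130}{- \frac{1}{12} + D}$)
$d{\left(-213 \right)} + 1158 = \frac{1560}{-1 + 12 \left(-213\right)} + 1158 = \frac{1560}{-1 - 2556} + 1158 = \frac{1560}{-2557} + 1158 = 1560 \left(- \frac{1}{2557}\right) + 1158 = - \frac{1560}{2557} + 1158 = \frac{2959446}{2557}$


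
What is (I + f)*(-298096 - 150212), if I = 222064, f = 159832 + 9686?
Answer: -175549343256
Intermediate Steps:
f = 169518
(I + f)*(-298096 - 150212) = (222064 + 169518)*(-298096 - 150212) = 391582*(-448308) = -175549343256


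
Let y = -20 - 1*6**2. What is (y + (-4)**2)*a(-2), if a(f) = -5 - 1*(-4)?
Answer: 40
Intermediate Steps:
y = -56 (y = -20 - 1*36 = -20 - 36 = -56)
a(f) = -1 (a(f) = -5 + 4 = -1)
(y + (-4)**2)*a(-2) = (-56 + (-4)**2)*(-1) = (-56 + 16)*(-1) = -40*(-1) = 40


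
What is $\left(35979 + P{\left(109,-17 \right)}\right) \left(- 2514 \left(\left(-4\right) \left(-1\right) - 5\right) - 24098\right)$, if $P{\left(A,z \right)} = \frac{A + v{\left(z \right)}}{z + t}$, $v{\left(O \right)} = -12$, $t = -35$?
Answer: $- \frac{10094896156}{13} \approx -7.7653 \cdot 10^{8}$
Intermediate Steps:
$P{\left(A,z \right)} = \frac{-12 + A}{-35 + z}$ ($P{\left(A,z \right)} = \frac{A - 12}{z - 35} = \frac{-12 + A}{-35 + z}$)
$\left(35979 + P{\left(109,-17 \right)}\right) \left(- 2514 \left(\left(-4\right) \left(-1\right) - 5\right) - 24098\right) = \left(35979 + \frac{-12 + 109}{-35 - 17}\right) \left(- 2514 \left(\left(-4\right) \left(-1\right) - 5\right) - 24098\right) = \left(35979 + \frac{1}{-52} \cdot 97\right) \left(- 2514 \left(4 - 5\right) - 24098\right) = \left(35979 - \frac{97}{52}\right) \left(\left(-2514\right) \left(-1\right) - 24098\right) = \left(35979 - \frac{97}{52}\right) \left(2514 - 24098\right) = \frac{1870811}{52} \left(-21584\right) = - \frac{10094896156}{13}$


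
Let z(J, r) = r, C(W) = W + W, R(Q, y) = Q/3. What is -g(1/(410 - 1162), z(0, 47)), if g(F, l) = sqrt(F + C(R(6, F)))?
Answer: -sqrt(141329)/188 ≈ -1.9997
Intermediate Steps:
R(Q, y) = Q/3 (R(Q, y) = Q*(1/3) = Q/3)
C(W) = 2*W
g(F, l) = sqrt(4 + F) (g(F, l) = sqrt(F + 2*((1/3)*6)) = sqrt(F + 2*2) = sqrt(F + 4) = sqrt(4 + F))
-g(1/(410 - 1162), z(0, 47)) = -sqrt(4 + 1/(410 - 1162)) = -sqrt(4 + 1/(-752)) = -sqrt(4 - 1/752) = -sqrt(3007/752) = -sqrt(141329)/188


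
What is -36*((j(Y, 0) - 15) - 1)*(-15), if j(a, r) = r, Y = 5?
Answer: -8640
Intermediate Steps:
-36*((j(Y, 0) - 15) - 1)*(-15) = -36*((0 - 15) - 1)*(-15) = -36*(-15 - 1)*(-15) = -36*(-16)*(-15) = 576*(-15) = -8640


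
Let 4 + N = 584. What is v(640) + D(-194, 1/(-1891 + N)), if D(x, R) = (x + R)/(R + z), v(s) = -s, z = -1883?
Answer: -1579658625/2468614 ≈ -639.90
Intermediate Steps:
N = 580 (N = -4 + 584 = 580)
D(x, R) = (R + x)/(-1883 + R) (D(x, R) = (x + R)/(R - 1883) = (R + x)/(-1883 + R))
v(640) + D(-194, 1/(-1891 + N)) = -1*640 + (1/(-1891 + 580) - 194)/(-1883 + 1/(-1891 + 580)) = -640 + (1/(-1311) - 194)/(-1883 + 1/(-1311)) = -640 + (-1/1311 - 194)/(-1883 - 1/1311) = -640 - 254335/1311/(-2468614/1311) = -640 - 1311/2468614*(-254335/1311) = -640 + 254335/2468614 = -1579658625/2468614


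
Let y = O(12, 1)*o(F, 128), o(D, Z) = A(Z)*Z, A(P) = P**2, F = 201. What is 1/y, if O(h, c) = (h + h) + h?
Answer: 1/75497472 ≈ 1.3245e-8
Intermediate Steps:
O(h, c) = 3*h (O(h, c) = 2*h + h = 3*h)
o(D, Z) = Z**3 (o(D, Z) = Z**2*Z = Z**3)
y = 75497472 (y = (3*12)*128**3 = 36*2097152 = 75497472)
1/y = 1/75497472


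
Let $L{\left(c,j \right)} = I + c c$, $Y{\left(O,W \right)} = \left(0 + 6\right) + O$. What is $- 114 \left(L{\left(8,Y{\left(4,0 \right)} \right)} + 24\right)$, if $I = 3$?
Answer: $-10374$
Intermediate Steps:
$Y{\left(O,W \right)} = 6 + O$
$L{\left(c,j \right)} = 3 + c^{2}$ ($L{\left(c,j \right)} = 3 + c c = 3 + c^{2}$)
$- 114 \left(L{\left(8,Y{\left(4,0 \right)} \right)} + 24\right) = - 114 \left(\left(3 + 8^{2}\right) + 24\right) = - 114 \left(\left(3 + 64\right) + 24\right) = - 114 \left(67 + 24\right) = \left(-114\right) 91 = -10374$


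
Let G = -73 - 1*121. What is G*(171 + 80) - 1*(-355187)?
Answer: 306493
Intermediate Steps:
G = -194 (G = -73 - 121 = -194)
G*(171 + 80) - 1*(-355187) = -194*(171 + 80) - 1*(-355187) = -194*251 + 355187 = -48694 + 355187 = 306493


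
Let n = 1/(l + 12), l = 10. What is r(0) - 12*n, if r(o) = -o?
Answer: -6/11 ≈ -0.54545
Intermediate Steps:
n = 1/22 (n = 1/(10 + 12) = 1/22 ≈ 0.045455)
r(0) - 12*n = -1*0 - 12*1/22 = 0 - 6/11 = -6/11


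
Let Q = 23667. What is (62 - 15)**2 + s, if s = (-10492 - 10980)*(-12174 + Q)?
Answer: -246775487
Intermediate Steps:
s = -246777696 (s = (-10492 - 10980)*(-12174 + 23667) = -21472*11493 = -246777696)
(62 - 15)**2 + s = (62 - 15)**2 - 246777696 = 47**2 - 246777696 = 2209 - 246777696 = -246775487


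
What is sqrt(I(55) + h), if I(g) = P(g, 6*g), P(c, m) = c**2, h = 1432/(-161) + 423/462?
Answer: sqrt(37850835638)/3542 ≈ 54.927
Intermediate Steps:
h = -28261/3542 (h = 1432*(-1/161) + 423*(1/462) = -1432/161 + 141/154 = -28261/3542 ≈ -7.9788)
I(g) = g**2
sqrt(I(55) + h) = sqrt(55**2 - 28261/3542) = sqrt(3025 - 28261/3542) = sqrt(10686289/3542) = sqrt(37850835638)/3542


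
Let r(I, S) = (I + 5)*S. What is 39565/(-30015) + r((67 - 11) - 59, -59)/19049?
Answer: -151443091/114351147 ≈ -1.3244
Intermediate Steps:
r(I, S) = S*(5 + I) (r(I, S) = (5 + I)*S = S*(5 + I))
39565/(-30015) + r((67 - 11) - 59, -59)/19049 = 39565/(-30015) - 59*(5 + ((67 - 11) - 59))/19049 = 39565*(-1/30015) - 59*(5 + (56 - 59))*(1/19049) = -7913/6003 - 59*(5 - 3)*(1/19049) = -7913/6003 - 59*2*(1/19049) = -7913/6003 - 118*1/19049 = -7913/6003 - 118/19049 = -151443091/114351147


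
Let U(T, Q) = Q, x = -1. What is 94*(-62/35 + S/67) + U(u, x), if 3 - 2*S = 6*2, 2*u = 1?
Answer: -407626/2345 ≈ -173.83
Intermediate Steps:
u = ½ (u = (½)*1 = ½ ≈ 0.50000)
S = -9/2 (S = 3/2 - 3*2 = 3/2 - ½*12 = 3/2 - 6 = -9/2 ≈ -4.5000)
94*(-62/35 + S/67) + U(u, x) = 94*(-62/35 - 9/2/67) - 1 = 94*(-62*1/35 - 9/2*1/67) - 1 = 94*(-62/35 - 9/134) - 1 = 94*(-8623/4690) - 1 = -405281/2345 - 1 = -407626/2345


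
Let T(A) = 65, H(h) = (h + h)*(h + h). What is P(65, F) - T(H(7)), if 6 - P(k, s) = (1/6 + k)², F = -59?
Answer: -155005/36 ≈ -4305.7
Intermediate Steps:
H(h) = 4*h² (H(h) = (2*h)*(2*h) = 4*h²)
P(k, s) = 6 - (⅙ + k)² (P(k, s) = 6 - (1/6 + k)² = 6 - (⅙ + k)²)
P(65, F) - T(H(7)) = (6 - (1 + 6*65)²/36) - 1*65 = (6 - (1 + 390)²/36) - 65 = (6 - 1/36*391²) - 65 = (6 - 1/36*152881) - 65 = (6 - 152881/36) - 65 = -152665/36 - 65 = -155005/36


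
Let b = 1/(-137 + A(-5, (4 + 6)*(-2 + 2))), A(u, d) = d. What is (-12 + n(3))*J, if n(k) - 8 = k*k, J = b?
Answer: -5/137 ≈ -0.036496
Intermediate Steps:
b = -1/137 (b = 1/(-137 + (4 + 6)*(-2 + 2)) = 1/(-137 + 10*0) = 1/(-137 + 0) = 1/(-137) = -1/137 ≈ -0.0072993)
J = -1/137 ≈ -0.0072993
n(k) = 8 + k² (n(k) = 8 + k*k = 8 + k²)
(-12 + n(3))*J = (-12 + (8 + 3²))*(-1/137) = (-12 + (8 + 9))*(-1/137) = (-12 + 17)*(-1/137) = 5*(-1/137) = -5/137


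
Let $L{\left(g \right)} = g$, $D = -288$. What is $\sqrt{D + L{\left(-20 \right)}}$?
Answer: $2 i \sqrt{77} \approx 17.55 i$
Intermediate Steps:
$\sqrt{D + L{\left(-20 \right)}} = \sqrt{-288 - 20} = \sqrt{-308} = 2 i \sqrt{77}$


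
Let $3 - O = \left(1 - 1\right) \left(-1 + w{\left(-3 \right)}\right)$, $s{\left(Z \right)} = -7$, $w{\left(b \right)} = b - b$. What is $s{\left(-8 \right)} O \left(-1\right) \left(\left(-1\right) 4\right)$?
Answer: $-84$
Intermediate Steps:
$w{\left(b \right)} = 0$
$O = 3$ ($O = 3 - \left(1 - 1\right) \left(-1 + 0\right) = 3 - 0 \left(-1\right) = 3 - 0 = 3 + 0 = 3$)
$s{\left(-8 \right)} O \left(-1\right) \left(\left(-1\right) 4\right) = - 7 \cdot 3 \left(-1\right) \left(\left(-1\right) 4\right) = - 7 \left(\left(-3\right) \left(-4\right)\right) = \left(-7\right) 12 = -84$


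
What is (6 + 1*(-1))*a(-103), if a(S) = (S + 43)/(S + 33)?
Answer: 30/7 ≈ 4.2857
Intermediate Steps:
a(S) = (43 + S)/(33 + S)
(6 + 1*(-1))*a(-103) = (6 + 1*(-1))*((43 - 103)/(33 - 103)) = (6 - 1)*(-60/(-70)) = 5*(-1/70*(-60)) = 5*(6/7) = 30/7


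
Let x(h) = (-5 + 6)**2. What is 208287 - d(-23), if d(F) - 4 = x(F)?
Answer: 208282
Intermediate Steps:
x(h) = 1 (x(h) = 1**2 = 1)
d(F) = 5 (d(F) = 4 + 1 = 5)
208287 - d(-23) = 208287 - 1*5 = 208287 - 5 = 208282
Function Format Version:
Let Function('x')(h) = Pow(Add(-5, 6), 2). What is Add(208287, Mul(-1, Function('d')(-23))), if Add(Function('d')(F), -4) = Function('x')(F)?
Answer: 208282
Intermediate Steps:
Function('x')(h) = 1 (Function('x')(h) = Pow(1, 2) = 1)
Function('d')(F) = 5 (Function('d')(F) = Add(4, 1) = 5)
Add(208287, Mul(-1, Function('d')(-23))) = Add(208287, Mul(-1, 5)) = Add(208287, -5) = 208282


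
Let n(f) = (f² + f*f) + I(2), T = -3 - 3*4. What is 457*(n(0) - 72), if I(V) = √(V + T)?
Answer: -32904 + 457*I*√13 ≈ -32904.0 + 1647.7*I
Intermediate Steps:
T = -15 (T = -3 - 12 = -15)
I(V) = √(-15 + V) (I(V) = √(V - 15) = √(-15 + V))
n(f) = 2*f² + I*√13 (n(f) = (f² + f*f) + √(-15 + 2) = (f² + f²) + √(-13) = 2*f² + I*√13)
457*(n(0) - 72) = 457*((2*0² + I*√13) - 72) = 457*((2*0 + I*√13) - 72) = 457*((0 + I*√13) - 72) = 457*(I*√13 - 72) = 457*(-72 + I*√13) = -32904 + 457*I*√13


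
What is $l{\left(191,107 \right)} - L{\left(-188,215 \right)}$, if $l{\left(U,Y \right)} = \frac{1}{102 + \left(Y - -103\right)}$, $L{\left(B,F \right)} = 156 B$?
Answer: $\frac{9150337}{312} \approx 29328.0$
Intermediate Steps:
$l{\left(U,Y \right)} = \frac{1}{205 + Y}$ ($l{\left(U,Y \right)} = \frac{1}{102 + \left(Y + 103\right)} = \frac{1}{102 + \left(103 + Y\right)} = \frac{1}{205 + Y}$)
$l{\left(191,107 \right)} - L{\left(-188,215 \right)} = \frac{1}{205 + 107} - 156 \left(-188\right) = \frac{1}{312} - -29328 = \frac{1}{312} + 29328 = \frac{9150337}{312}$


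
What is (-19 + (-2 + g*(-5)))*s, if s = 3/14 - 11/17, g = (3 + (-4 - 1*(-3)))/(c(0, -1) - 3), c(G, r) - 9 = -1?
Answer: 2369/238 ≈ 9.9538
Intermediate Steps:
c(G, r) = 8 (c(G, r) = 9 - 1 = 8)
g = 2/5 (g = (3 + (-4 - 1*(-3)))/(8 - 3) = (3 + (-4 + 3))/5 = (3 - 1)*(1/5) = 2*(1/5) = 2/5 ≈ 0.40000)
s = -103/238 (s = 3*(1/14) - 11*1/17 = 3/14 - 11/17 = -103/238 ≈ -0.43277)
(-19 + (-2 + g*(-5)))*s = (-19 + (-2 + (2/5)*(-5)))*(-103/238) = (-19 + (-2 - 2))*(-103/238) = (-19 - 4)*(-103/238) = -23*(-103/238) = 2369/238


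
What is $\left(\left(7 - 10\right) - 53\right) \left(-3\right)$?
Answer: $168$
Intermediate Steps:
$\left(\left(7 - 10\right) - 53\right) \left(-3\right) = \left(-3 - 53\right) \left(-3\right) = \left(-56\right) \left(-3\right) = 168$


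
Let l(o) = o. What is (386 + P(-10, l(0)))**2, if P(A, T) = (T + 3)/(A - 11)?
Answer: 7295401/49 ≈ 1.4889e+5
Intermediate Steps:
P(A, T) = (3 + T)/(-11 + A)
(386 + P(-10, l(0)))**2 = (386 + (3 + 0)/(-11 - 10))**2 = (386 + 3/(-21))**2 = (386 - 1/21*3)**2 = (386 - 1/7)**2 = (2701/7)**2 = 7295401/49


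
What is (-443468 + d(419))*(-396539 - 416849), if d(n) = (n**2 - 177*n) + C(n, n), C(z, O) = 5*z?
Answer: 276531585300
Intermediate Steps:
d(n) = n**2 - 172*n (d(n) = (n**2 - 177*n) + 5*n = n**2 - 172*n)
(-443468 + d(419))*(-396539 - 416849) = (-443468 + 419*(-172 + 419))*(-396539 - 416849) = (-443468 + 419*247)*(-813388) = (-443468 + 103493)*(-813388) = -339975*(-813388) = 276531585300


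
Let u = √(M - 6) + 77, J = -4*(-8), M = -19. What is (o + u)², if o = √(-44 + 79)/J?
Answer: (2464 + √35 + 160*I)²/1024 ≈ 5932.5 + 771.85*I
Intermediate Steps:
J = 32
o = √35/32 (o = √(-44 + 79)/32 = √35*(1/32) = √35/32 ≈ 0.18488)
u = 77 + 5*I (u = √(-19 - 6) + 77 = √(-25) + 77 = 5*I + 77 = 77 + 5*I ≈ 77.0 + 5.0*I)
(o + u)² = (√35/32 + (77 + 5*I))² = (77 + 5*I + √35/32)²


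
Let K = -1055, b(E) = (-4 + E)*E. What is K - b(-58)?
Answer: -4651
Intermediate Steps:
b(E) = E*(-4 + E)
K - b(-58) = -1055 - (-58)*(-4 - 58) = -1055 - (-58)*(-62) = -1055 - 1*3596 = -1055 - 3596 = -4651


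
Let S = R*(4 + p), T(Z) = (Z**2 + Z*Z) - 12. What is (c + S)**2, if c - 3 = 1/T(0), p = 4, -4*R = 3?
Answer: 1369/144 ≈ 9.5069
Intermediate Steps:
R = -3/4 (R = -1/4*3 = -3/4 ≈ -0.75000)
T(Z) = -12 + 2*Z**2 (T(Z) = (Z**2 + Z**2) - 12 = 2*Z**2 - 12 = -12 + 2*Z**2)
c = 35/12 (c = 3 + 1/(-12 + 2*0**2) = 3 + 1/(-12 + 2*0) = 3 + 1/(-12 + 0) = 3 + 1/(-12) = 3 - 1/12 = 35/12 ≈ 2.9167)
S = -6 (S = -3*(4 + 4)/4 = -3/4*8 = -6)
(c + S)**2 = (35/12 - 6)**2 = (-37/12)**2 = 1369/144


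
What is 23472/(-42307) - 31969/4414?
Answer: -1456117891/186743098 ≈ -7.7974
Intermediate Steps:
23472/(-42307) - 31969/4414 = 23472*(-1/42307) - 31969*1/4414 = -23472/42307 - 31969/4414 = -1456117891/186743098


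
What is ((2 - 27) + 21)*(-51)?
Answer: 204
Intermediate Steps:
((2 - 27) + 21)*(-51) = (-25 + 21)*(-51) = -4*(-51) = 204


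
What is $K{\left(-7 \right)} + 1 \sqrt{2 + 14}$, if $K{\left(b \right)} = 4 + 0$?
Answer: $8$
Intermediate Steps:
$K{\left(b \right)} = 4$
$K{\left(-7 \right)} + 1 \sqrt{2 + 14} = 4 + 1 \sqrt{2 + 14} = 4 + 1 \sqrt{16} = 4 + 1 \cdot 4 = 4 + 4 = 8$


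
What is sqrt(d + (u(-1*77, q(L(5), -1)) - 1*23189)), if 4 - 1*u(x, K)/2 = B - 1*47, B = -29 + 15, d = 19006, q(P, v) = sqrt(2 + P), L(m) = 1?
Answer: I*sqrt(4053) ≈ 63.663*I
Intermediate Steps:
B = -14
u(x, K) = 130 (u(x, K) = 8 - 2*(-14 - 1*47) = 8 - 2*(-14 - 47) = 8 - 2*(-61) = 8 + 122 = 130)
sqrt(d + (u(-1*77, q(L(5), -1)) - 1*23189)) = sqrt(19006 + (130 - 1*23189)) = sqrt(19006 + (130 - 23189)) = sqrt(19006 - 23059) = sqrt(-4053) = I*sqrt(4053)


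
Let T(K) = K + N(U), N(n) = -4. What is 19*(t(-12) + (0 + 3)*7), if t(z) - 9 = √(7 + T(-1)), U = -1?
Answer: 570 + 19*√2 ≈ 596.87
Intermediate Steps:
T(K) = -4 + K (T(K) = K - 4 = -4 + K)
t(z) = 9 + √2 (t(z) = 9 + √(7 + (-4 - 1)) = 9 + √(7 - 5) = 9 + √2)
19*(t(-12) + (0 + 3)*7) = 19*((9 + √2) + (0 + 3)*7) = 19*((9 + √2) + 3*7) = 19*((9 + √2) + 21) = 19*(30 + √2) = 570 + 19*√2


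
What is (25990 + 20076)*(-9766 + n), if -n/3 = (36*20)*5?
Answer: -947393356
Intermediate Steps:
n = -10800 (n = -3*36*20*5 = -2160*5 = -3*3600 = -10800)
(25990 + 20076)*(-9766 + n) = (25990 + 20076)*(-9766 - 10800) = 46066*(-20566) = -947393356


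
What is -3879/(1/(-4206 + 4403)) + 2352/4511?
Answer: -3447136941/4511 ≈ -7.6416e+5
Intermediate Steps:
-3879/(1/(-4206 + 4403)) + 2352/4511 = -3879/(1/197) + 2352*(1/4511) = -3879/1/197 + 2352/4511 = -3879*197 + 2352/4511 = -764163 + 2352/4511 = -3447136941/4511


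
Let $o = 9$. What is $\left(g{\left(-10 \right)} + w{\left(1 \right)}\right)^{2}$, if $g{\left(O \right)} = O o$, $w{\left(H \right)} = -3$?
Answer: $8649$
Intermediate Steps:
$g{\left(O \right)} = 9 O$ ($g{\left(O \right)} = O 9 = 9 O$)
$\left(g{\left(-10 \right)} + w{\left(1 \right)}\right)^{2} = \left(9 \left(-10\right) - 3\right)^{2} = \left(-90 - 3\right)^{2} = \left(-93\right)^{2} = 8649$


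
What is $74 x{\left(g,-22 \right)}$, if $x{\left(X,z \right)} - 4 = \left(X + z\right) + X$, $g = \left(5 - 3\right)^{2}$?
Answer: $-740$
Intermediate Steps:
$g = 4$ ($g = 2^{2} = 4$)
$x{\left(X,z \right)} = 4 + z + 2 X$ ($x{\left(X,z \right)} = 4 + \left(\left(X + z\right) + X\right) = 4 + \left(z + 2 X\right) = 4 + z + 2 X$)
$74 x{\left(g,-22 \right)} = 74 \left(4 - 22 + 2 \cdot 4\right) = 74 \left(4 - 22 + 8\right) = 74 \left(-10\right) = -740$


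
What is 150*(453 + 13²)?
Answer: 93300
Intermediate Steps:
150*(453 + 13²) = 150*(453 + 169) = 150*622 = 93300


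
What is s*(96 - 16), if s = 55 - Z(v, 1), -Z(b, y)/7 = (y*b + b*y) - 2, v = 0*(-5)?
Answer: 3280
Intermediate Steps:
v = 0
Z(b, y) = 14 - 14*b*y (Z(b, y) = -7*((y*b + b*y) - 2) = -7*((b*y + b*y) - 2) = -7*(2*b*y - 2) = -7*(-2 + 2*b*y) = 14 - 14*b*y)
s = 41 (s = 55 - (14 - 14*0*1) = 55 - (14 + 0) = 55 - 1*14 = 55 - 14 = 41)
s*(96 - 16) = 41*(96 - 16) = 41*80 = 3280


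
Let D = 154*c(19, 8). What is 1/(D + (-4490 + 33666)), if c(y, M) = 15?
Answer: 1/31486 ≈ 3.1760e-5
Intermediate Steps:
D = 2310 (D = 154*15 = 2310)
1/(D + (-4490 + 33666)) = 1/(2310 + (-4490 + 33666)) = 1/(2310 + 29176) = 1/31486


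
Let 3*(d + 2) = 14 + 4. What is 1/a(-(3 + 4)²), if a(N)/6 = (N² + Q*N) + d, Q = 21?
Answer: 1/8256 ≈ 0.00012112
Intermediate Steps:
d = 4 (d = -2 + (14 + 4)/3 = -2 + (⅓)*18 = -2 + 6 = 4)
a(N) = 24 + 6*N² + 126*N (a(N) = 6*((N² + 21*N) + 4) = 6*(4 + N² + 21*N) = 24 + 6*N² + 126*N)
1/a(-(3 + 4)²) = 1/(24 + 6*(-(3 + 4)²)² + 126*(-(3 + 4)²)) = 1/(24 + 6*(-1*7²)² + 126*(-1*7²)) = 1/(24 + 6*(-1*49)² + 126*(-1*49)) = 1/(24 + 6*(-49)² + 126*(-49)) = 1/(24 + 6*2401 - 6174) = 1/(24 + 14406 - 6174) = 1/8256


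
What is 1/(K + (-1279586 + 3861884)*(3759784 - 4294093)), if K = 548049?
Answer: -1/1379744514033 ≈ -7.2477e-13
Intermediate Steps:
1/(K + (-1279586 + 3861884)*(3759784 - 4294093)) = 1/(548049 + (-1279586 + 3861884)*(3759784 - 4294093)) = 1/(548049 + 2582298*(-534309)) = 1/(548049 - 1379745062082) = 1/(-1379744514033) = -1/1379744514033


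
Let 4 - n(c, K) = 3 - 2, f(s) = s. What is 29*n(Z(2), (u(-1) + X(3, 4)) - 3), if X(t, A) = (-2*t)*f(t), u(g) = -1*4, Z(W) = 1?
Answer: 87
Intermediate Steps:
u(g) = -4
X(t, A) = -2*t² (X(t, A) = (-2*t)*t = -2*t²)
n(c, K) = 3 (n(c, K) = 4 - (3 - 2) = 4 - 1*1 = 4 - 1 = 3)
29*n(Z(2), (u(-1) + X(3, 4)) - 3) = 29*3 = 87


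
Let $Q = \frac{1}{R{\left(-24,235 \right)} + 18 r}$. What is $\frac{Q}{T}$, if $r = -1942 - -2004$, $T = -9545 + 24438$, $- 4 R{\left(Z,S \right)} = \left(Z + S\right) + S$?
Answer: $\frac{2}{29920037} \approx 6.6845 \cdot 10^{-8}$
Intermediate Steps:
$R{\left(Z,S \right)} = - \frac{S}{2} - \frac{Z}{4}$ ($R{\left(Z,S \right)} = - \frac{\left(Z + S\right) + S}{4} = - \frac{\left(S + Z\right) + S}{4} = - \frac{Z + 2 S}{4} = - \frac{S}{2} - \frac{Z}{4}$)
$T = 14893$
$r = 62$ ($r = -1942 + 2004 = 62$)
$Q = \frac{2}{2009}$ ($Q = \frac{1}{\left(\left(- \frac{1}{2}\right) 235 - -6\right) + 18 \cdot 62} = \frac{1}{\left(- \frac{235}{2} + 6\right) + 1116} = \frac{1}{- \frac{223}{2} + 1116} = \frac{1}{\frac{2009}{2}} = \frac{2}{2009} \approx 0.00099552$)
$\frac{Q}{T} = \frac{2}{2009 \cdot 14893} = \frac{2}{2009} \cdot \frac{1}{14893} = \frac{2}{29920037}$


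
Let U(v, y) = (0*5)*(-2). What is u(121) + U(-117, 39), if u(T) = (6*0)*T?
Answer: 0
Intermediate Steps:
u(T) = 0 (u(T) = 0*T = 0)
U(v, y) = 0 (U(v, y) = 0*(-2) = 0)
u(121) + U(-117, 39) = 0 + 0 = 0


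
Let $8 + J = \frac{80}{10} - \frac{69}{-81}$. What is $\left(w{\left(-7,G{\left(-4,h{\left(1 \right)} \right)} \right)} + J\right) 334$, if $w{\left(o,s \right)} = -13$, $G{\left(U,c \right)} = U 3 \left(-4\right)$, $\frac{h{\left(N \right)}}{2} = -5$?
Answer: $- \frac{109552}{27} \approx -4057.5$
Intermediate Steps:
$h{\left(N \right)} = -10$ ($h{\left(N \right)} = 2 \left(-5\right) = -10$)
$G{\left(U,c \right)} = - 12 U$ ($G{\left(U,c \right)} = 3 U \left(-4\right) = - 12 U$)
$J = \frac{23}{27}$ ($J = -8 + \left(\frac{80}{10} - \frac{69}{-81}\right) = -8 + \left(80 \cdot \frac{1}{10} - - \frac{23}{27}\right) = -8 + \left(8 + \frac{23}{27}\right) = -8 + \frac{239}{27} = \frac{23}{27} \approx 0.85185$)
$\left(w{\left(-7,G{\left(-4,h{\left(1 \right)} \right)} \right)} + J\right) 334 = \left(-13 + \frac{23}{27}\right) 334 = \left(- \frac{328}{27}\right) 334 = - \frac{109552}{27}$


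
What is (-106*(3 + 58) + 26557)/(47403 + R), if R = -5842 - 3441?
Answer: 20091/38120 ≈ 0.52705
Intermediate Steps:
R = -9283
(-106*(3 + 58) + 26557)/(47403 + R) = (-106*(3 + 58) + 26557)/(47403 - 9283) = (-106*61 + 26557)/38120 = (-6466 + 26557)*(1/38120) = 20091*(1/38120) = 20091/38120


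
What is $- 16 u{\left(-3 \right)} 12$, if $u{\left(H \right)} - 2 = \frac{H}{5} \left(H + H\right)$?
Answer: $- \frac{5376}{5} \approx -1075.2$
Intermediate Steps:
$u{\left(H \right)} = 2 + \frac{2 H^{2}}{5}$ ($u{\left(H \right)} = 2 + \frac{H}{5} \left(H + H\right) = 2 + H \frac{1}{5} \cdot 2 H = 2 + \frac{H}{5} \cdot 2 H = 2 + \frac{2 H^{2}}{5}$)
$- 16 u{\left(-3 \right)} 12 = - 16 \left(2 + \frac{2 \left(-3\right)^{2}}{5}\right) 12 = - 16 \left(2 + \frac{2}{5} \cdot 9\right) 12 = - 16 \left(2 + \frac{18}{5}\right) 12 = \left(-16\right) \frac{28}{5} \cdot 12 = \left(- \frac{448}{5}\right) 12 = - \frac{5376}{5}$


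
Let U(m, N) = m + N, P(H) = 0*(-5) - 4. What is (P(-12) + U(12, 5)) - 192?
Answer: -179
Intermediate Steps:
P(H) = -4 (P(H) = 0 - 4 = -4)
U(m, N) = N + m
(P(-12) + U(12, 5)) - 192 = (-4 + (5 + 12)) - 192 = (-4 + 17) - 192 = 13 - 192 = -179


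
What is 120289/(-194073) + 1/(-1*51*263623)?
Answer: -539086164490/869755810143 ≈ -0.61981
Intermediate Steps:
120289/(-194073) + 1/(-1*51*263623) = 120289*(-1/194073) + (1/263623)/(-51) = -120289/194073 - 1/51*1/263623 = -120289/194073 - 1/13444773 = -539086164490/869755810143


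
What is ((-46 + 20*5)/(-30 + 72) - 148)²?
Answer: 1054729/49 ≈ 21525.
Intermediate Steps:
((-46 + 20*5)/(-30 + 72) - 148)² = ((-46 + 100)/42 - 148)² = (54*(1/42) - 148)² = (9/7 - 148)² = (-1027/7)² = 1054729/49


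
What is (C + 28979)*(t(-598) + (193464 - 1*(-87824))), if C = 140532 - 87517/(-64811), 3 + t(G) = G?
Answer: 3083701746652406/64811 ≈ 4.7580e+10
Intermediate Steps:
t(G) = -3 + G
C = 9108106969/64811 (C = 140532 - 87517*(-1/64811) = 140532 + 87517/64811 = 9108106969/64811 ≈ 1.4053e+5)
(C + 28979)*(t(-598) + (193464 - 1*(-87824))) = (9108106969/64811 + 28979)*((-3 - 598) + (193464 - 1*(-87824))) = 10986264938*(-601 + (193464 + 87824))/64811 = 10986264938*(-601 + 281288)/64811 = (10986264938/64811)*280687 = 3083701746652406/64811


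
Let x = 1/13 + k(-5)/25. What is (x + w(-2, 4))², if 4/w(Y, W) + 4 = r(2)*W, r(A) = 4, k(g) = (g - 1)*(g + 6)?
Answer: 27556/950625 ≈ 0.028987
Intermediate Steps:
k(g) = (-1 + g)*(6 + g)
w(Y, W) = 4/(-4 + 4*W)
x = -53/325 (x = 1/13 + (-6 + (-5)² + 5*(-5))/25 = 1*(1/13) + (-6 + 25 - 25)*(1/25) = 1/13 - 6*1/25 = 1/13 - 6/25 = -53/325 ≈ -0.16308)
(x + w(-2, 4))² = (-53/325 + 1/(-1 + 4))² = (-53/325 + 1/3)² = (-53/325 + ⅓)² = (166/975)² = 27556/950625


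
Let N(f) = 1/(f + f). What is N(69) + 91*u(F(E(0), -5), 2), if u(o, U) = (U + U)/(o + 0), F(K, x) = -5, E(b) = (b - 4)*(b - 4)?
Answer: -50227/690 ≈ -72.793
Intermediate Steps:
E(b) = (-4 + b)² (E(b) = (-4 + b)*(-4 + b) = (-4 + b)²)
u(o, U) = 2*U/o (u(o, U) = (2*U)/o = 2*U/o)
N(f) = 1/(2*f)
N(69) + 91*u(F(E(0), -5), 2) = (½)/69 + 91*(2*2/(-5)) = (½)*(1/69) + 91*(2*2*(-⅕)) = 1/138 + 91*(-⅘) = 1/138 - 364/5 = -50227/690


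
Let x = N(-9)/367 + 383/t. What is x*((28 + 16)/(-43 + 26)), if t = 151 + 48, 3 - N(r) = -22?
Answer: -6403584/1241561 ≈ -5.1577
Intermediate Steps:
N(r) = 25 (N(r) = 3 - 1*(-22) = 3 + 22 = 25)
t = 199
x = 145536/73033 (x = 25/367 + 383/199 = 145536/73033 ≈ 1.9927)
x*((28 + 16)/(-43 + 26)) = 145536*((28 + 16)/(-43 + 26))/73033 = 145536*(44/(-17))/73033 = 145536*(44*(-1/17))/73033 = (145536/73033)*(-44/17) = -6403584/1241561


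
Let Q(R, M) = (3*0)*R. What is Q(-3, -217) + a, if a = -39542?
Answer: -39542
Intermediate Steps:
Q(R, M) = 0 (Q(R, M) = 0*R = 0)
Q(-3, -217) + a = 0 - 39542 = -39542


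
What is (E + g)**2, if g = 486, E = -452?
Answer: 1156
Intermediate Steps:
(E + g)**2 = (-452 + 486)**2 = 34**2 = 1156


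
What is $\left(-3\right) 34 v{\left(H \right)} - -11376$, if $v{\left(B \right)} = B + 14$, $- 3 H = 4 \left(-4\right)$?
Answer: $9404$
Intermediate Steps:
$H = \frac{16}{3}$ ($H = - \frac{4 \left(-4\right)}{3} = \left(- \frac{1}{3}\right) \left(-16\right) = \frac{16}{3} \approx 5.3333$)
$v{\left(B \right)} = 14 + B$
$\left(-3\right) 34 v{\left(H \right)} - -11376 = \left(-3\right) 34 \left(14 + \frac{16}{3}\right) - -11376 = \left(-102\right) \frac{58}{3} + 11376 = -1972 + 11376 = 9404$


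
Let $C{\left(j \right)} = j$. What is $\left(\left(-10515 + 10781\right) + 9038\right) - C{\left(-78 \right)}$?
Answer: $9382$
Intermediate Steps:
$\left(\left(-10515 + 10781\right) + 9038\right) - C{\left(-78 \right)} = \left(\left(-10515 + 10781\right) + 9038\right) - -78 = \left(266 + 9038\right) + 78 = 9304 + 78 = 9382$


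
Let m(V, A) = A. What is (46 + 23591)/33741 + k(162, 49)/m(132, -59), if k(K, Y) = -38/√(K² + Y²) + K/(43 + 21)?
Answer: 13964545/21234336 + 38*√28645/1690055 ≈ 0.66145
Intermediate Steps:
k(K, Y) = -38/√(K² + Y²) + K/64
(46 + 23591)/33741 + k(162, 49)/m(132, -59) = (46 + 23591)/33741 + (-38/√(162² + 49²) + (1/64)*162)/(-59) = 23637*(1/33741) + (-38/√(26244 + 2401) + 81/32)*(-1/59) = 7879/11247 + (-38*√28645/28645 + 81/32)*(-1/59) = 7879/11247 + (81/32 - 38*√28645/28645)*(-1/59) = 7879/11247 + (-81/1888 + 38*√28645/1690055) = 13964545/21234336 + 38*√28645/1690055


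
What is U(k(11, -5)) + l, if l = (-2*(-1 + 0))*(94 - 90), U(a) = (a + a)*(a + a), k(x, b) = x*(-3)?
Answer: 4364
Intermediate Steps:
k(x, b) = -3*x
U(a) = 4*a**2 (U(a) = (2*a)*(2*a) = 4*a**2)
l = 8 (l = -2*(-1)*4 = 2*4 = 8)
U(k(11, -5)) + l = 4*(-3*11)**2 + 8 = 4*(-33)**2 + 8 = 4*1089 + 8 = 4356 + 8 = 4364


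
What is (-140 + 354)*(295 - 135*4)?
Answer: -52430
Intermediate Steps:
(-140 + 354)*(295 - 135*4) = 214*(295 - 540) = 214*(-245) = -52430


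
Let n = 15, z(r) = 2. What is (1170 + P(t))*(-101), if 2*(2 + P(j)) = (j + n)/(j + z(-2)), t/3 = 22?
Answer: -16051829/136 ≈ -1.1803e+5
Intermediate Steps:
t = 66 (t = 3*22 = 66)
P(j) = -2 + (15 + j)/(2*(2 + j)) (P(j) = -2 + ((j + 15)/(j + 2))/2 = -2 + ((15 + j)/(2 + j))/2 = -2 + (15 + j)/(2*(2 + j)))
(1170 + P(t))*(-101) = (1170 + (7 - 3*66)/(2*(2 + 66)))*(-101) = (1170 + (½)*(7 - 198)/68)*(-101) = (1170 + (½)*(1/68)*(-191))*(-101) = (1170 - 191/136)*(-101) = (158929/136)*(-101) = -16051829/136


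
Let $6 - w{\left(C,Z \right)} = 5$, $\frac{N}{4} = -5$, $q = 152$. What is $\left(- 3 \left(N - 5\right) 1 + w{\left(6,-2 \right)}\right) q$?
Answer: $11552$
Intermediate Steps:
$N = -20$ ($N = 4 \left(-5\right) = -20$)
$w{\left(C,Z \right)} = 1$ ($w{\left(C,Z \right)} = 6 - 5 = 1$)
$\left(- 3 \left(N - 5\right) 1 + w{\left(6,-2 \right)}\right) q = \left(- 3 \left(-20 - 5\right) 1 + 1\right) 152 = \left(- 3 \left(\left(-25\right) 1\right) + 1\right) 152 = \left(\left(-3\right) \left(-25\right) + 1\right) 152 = \left(75 + 1\right) 152 = 76 \cdot 152 = 11552$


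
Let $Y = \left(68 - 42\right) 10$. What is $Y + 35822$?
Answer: $36082$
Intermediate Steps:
$Y = 260$ ($Y = 26 \cdot 10 = 260$)
$Y + 35822 = 260 + 35822 = 36082$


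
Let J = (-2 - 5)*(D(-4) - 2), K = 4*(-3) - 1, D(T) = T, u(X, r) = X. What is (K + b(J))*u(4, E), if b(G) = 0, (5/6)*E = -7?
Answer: -52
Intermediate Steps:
E = -42/5 (E = (6/5)*(-7) = -42/5 ≈ -8.4000)
K = -13 (K = -12 - 1 = -13)
J = 42 (J = (-2 - 5)*(-4 - 2) = -7*(-6) = 42)
(K + b(J))*u(4, E) = (-13 + 0)*4 = -13*4 = -52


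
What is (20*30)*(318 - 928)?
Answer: -366000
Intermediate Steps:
(20*30)*(318 - 928) = 600*(-610) = -366000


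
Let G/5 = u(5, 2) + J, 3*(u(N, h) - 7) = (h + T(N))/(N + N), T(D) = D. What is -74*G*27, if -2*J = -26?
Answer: -202131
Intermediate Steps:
J = 13 (J = -1/2*(-26) = 13)
u(N, h) = 7 + (N + h)/(6*N) (u(N, h) = 7 + ((h + N)/(N + N))/3 = 7 + ((N + h)/((2*N)))/3 = 7 + ((N + h)*(1/(2*N)))/3 = 7 + ((N + h)/(2*N))/3 = 7 + (N + h)/(6*N))
G = 607/6 (G = 5*((1/6)*(2 + 43*5)/5 + 13) = 5*((1/6)*(1/5)*(2 + 215) + 13) = 5*((1/6)*(1/5)*217 + 13) = 5*(217/30 + 13) = 5*(607/30) = 607/6 ≈ 101.17)
-74*G*27 = -74*607/6*27 = -22459/3*27 = -202131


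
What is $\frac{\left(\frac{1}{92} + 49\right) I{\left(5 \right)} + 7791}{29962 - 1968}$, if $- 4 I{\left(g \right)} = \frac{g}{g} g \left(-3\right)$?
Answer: $\frac{2934723}{10301792} \approx 0.28487$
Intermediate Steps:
$I{\left(g \right)} = \frac{3 g}{4}$ ($I{\left(g \right)} = - \frac{\frac{g}{g} g \left(-3\right)}{4} = - \frac{1 g \left(-3\right)}{4} = - \frac{g \left(-3\right)}{4} = - \frac{\left(-3\right) g}{4} = \frac{3 g}{4}$)
$\frac{\left(\frac{1}{92} + 49\right) I{\left(5 \right)} + 7791}{29962 - 1968} = \frac{\left(\frac{1}{92} + 49\right) \frac{3}{4} \cdot 5 + 7791}{29962 - 1968} = \frac{\left(\frac{1}{92} + 49\right) \frac{15}{4} + 7791}{27994} = \left(\frac{4509}{92} \cdot \frac{15}{4} + 7791\right) \frac{1}{27994} = \left(\frac{67635}{368} + 7791\right) \frac{1}{27994} = \frac{2934723}{368} \cdot \frac{1}{27994} = \frac{2934723}{10301792}$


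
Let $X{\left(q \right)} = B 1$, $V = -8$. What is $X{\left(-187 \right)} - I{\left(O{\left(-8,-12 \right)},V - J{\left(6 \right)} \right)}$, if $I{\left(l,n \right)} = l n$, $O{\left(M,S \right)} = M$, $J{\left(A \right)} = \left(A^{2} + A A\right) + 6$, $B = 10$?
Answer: $-678$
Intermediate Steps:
$J{\left(A \right)} = 6 + 2 A^{2}$ ($J{\left(A \right)} = \left(A^{2} + A^{2}\right) + 6 = 2 A^{2} + 6 = 6 + 2 A^{2}$)
$X{\left(q \right)} = 10$ ($X{\left(q \right)} = 10 \cdot 1 = 10$)
$X{\left(-187 \right)} - I{\left(O{\left(-8,-12 \right)},V - J{\left(6 \right)} \right)} = 10 - - 8 \left(-8 - \left(6 + 2 \cdot 6^{2}\right)\right) = 10 - - 8 \left(-8 - \left(6 + 2 \cdot 36\right)\right) = 10 - - 8 \left(-8 - \left(6 + 72\right)\right) = 10 - - 8 \left(-8 - 78\right) = 10 - \left(-8\right) \left(-86\right) = 10 - 688 = -678$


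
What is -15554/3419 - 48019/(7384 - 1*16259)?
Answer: 26135211/30343625 ≈ 0.86131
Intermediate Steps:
-15554/3419 - 48019/(7384 - 1*16259) = -15554*1/3419 - 48019/(7384 - 16259) = -15554/3419 - 48019/(-8875) = -15554/3419 - 48019*(-1/8875) = -15554/3419 + 48019/8875 = 26135211/30343625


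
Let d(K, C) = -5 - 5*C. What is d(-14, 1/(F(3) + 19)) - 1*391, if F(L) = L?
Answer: -8717/22 ≈ -396.23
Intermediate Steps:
d(-14, 1/(F(3) + 19)) - 1*391 = (-5 - 5/(3 + 19)) - 1*391 = (-5 - 5/22) - 391 = -115/22 - 391 = -8717/22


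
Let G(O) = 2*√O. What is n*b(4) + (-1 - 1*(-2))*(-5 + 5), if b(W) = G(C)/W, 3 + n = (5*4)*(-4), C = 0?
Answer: 0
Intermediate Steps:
n = -83 (n = -3 + (5*4)*(-4) = -3 + 20*(-4) = -3 - 80 = -83)
b(W) = 0 (b(W) = (2*√0)/W = (2*0)/W = 0/W = 0)
n*b(4) + (-1 - 1*(-2))*(-5 + 5) = -83*0 + (-1 - 1*(-2))*(-5 + 5) = 0 + (-1 + 2)*0 = 0 + 1*0 = 0 + 0 = 0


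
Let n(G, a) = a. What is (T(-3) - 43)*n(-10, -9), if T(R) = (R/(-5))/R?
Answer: 1944/5 ≈ 388.80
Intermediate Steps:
T(R) = -⅕ (T(R) = (R*(-⅕))/R = (-R/5)/R = -⅕)
(T(-3) - 43)*n(-10, -9) = (-⅕ - 43)*(-9) = -216/5*(-9) = 1944/5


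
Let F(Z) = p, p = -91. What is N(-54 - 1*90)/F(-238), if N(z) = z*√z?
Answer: 1728*I/91 ≈ 18.989*I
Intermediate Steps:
N(z) = z^(3/2)
F(Z) = -91
N(-54 - 1*90)/F(-238) = (-54 - 1*90)^(3/2)/(-91) = (-54 - 90)^(3/2)*(-1/91) = (-144)^(3/2)*(-1/91) = -1728*I*(-1/91) = 1728*I/91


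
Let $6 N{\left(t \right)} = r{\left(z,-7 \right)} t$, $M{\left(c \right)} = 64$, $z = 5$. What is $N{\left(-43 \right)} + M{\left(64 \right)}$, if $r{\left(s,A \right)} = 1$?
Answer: $\frac{341}{6} \approx 56.833$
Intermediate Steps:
$N{\left(t \right)} = \frac{t}{6}$ ($N{\left(t \right)} = \frac{1 t}{6} = \frac{t}{6}$)
$N{\left(-43 \right)} + M{\left(64 \right)} = \frac{1}{6} \left(-43\right) + 64 = - \frac{43}{6} + 64 = \frac{341}{6}$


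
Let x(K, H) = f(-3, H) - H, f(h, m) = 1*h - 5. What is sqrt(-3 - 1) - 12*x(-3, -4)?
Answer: 48 + 2*I ≈ 48.0 + 2.0*I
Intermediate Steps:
f(h, m) = -5 + h (f(h, m) = h - 5 = -5 + h)
x(K, H) = -8 - H (x(K, H) = (-5 - 3) - H = -8 - H)
sqrt(-3 - 1) - 12*x(-3, -4) = sqrt(-3 - 1) - 12*(-8 - 1*(-4)) = sqrt(-4) - 12*(-8 + 4) = 2*I - 12*(-4) = 2*I + 48 = 48 + 2*I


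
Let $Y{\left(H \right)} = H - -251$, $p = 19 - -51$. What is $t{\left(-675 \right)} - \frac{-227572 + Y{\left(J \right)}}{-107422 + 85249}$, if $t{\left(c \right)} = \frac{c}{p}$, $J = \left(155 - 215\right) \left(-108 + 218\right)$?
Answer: $- \frac{6268249}{310422} \approx -20.193$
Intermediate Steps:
$p = 70$ ($p = 19 + 51 = 70$)
$J = -6600$ ($J = \left(-60\right) 110 = -6600$)
$Y{\left(H \right)} = 251 + H$ ($Y{\left(H \right)} = H + 251 = 251 + H$)
$t{\left(c \right)} = \frac{c}{70}$
$t{\left(-675 \right)} - \frac{-227572 + Y{\left(J \right)}}{-107422 + 85249} = \frac{1}{70} \left(-675\right) - \frac{-227572 + \left(251 - 6600\right)}{-107422 + 85249} = - \frac{135}{14} - \frac{-227572 - 6349}{-22173} = - \frac{135}{14} - \left(-233921\right) \left(- \frac{1}{22173}\right) = - \frac{135}{14} - \frac{233921}{22173} = - \frac{6268249}{310422}$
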